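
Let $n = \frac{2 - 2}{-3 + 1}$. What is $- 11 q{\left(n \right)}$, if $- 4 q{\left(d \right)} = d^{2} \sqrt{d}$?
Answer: $0$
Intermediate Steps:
$n = 0$ ($n = \frac{0}{-2} = 0 \left(- \frac{1}{2}\right) = 0$)
$q{\left(d \right)} = - \frac{d^{\frac{5}{2}}}{4}$ ($q{\left(d \right)} = - \frac{d^{2} \sqrt{d}}{4} = - \frac{d^{\frac{5}{2}}}{4}$)
$- 11 q{\left(n \right)} = - 11 \left(- \frac{0^{\frac{5}{2}}}{4}\right) = - 11 \left(\left(- \frac{1}{4}\right) 0\right) = \left(-11\right) 0 = 0$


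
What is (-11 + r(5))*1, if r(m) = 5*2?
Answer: -1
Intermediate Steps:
r(m) = 10
(-11 + r(5))*1 = (-11 + 10)*1 = -1*1 = -1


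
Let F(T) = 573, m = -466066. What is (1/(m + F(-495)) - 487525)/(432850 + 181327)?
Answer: -226939474826/285895094261 ≈ -0.79379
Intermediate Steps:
(1/(m + F(-495)) - 487525)/(432850 + 181327) = (1/(-466066 + 573) - 487525)/(432850 + 181327) = (1/(-465493) - 487525)/614177 = (-1/465493 - 487525)*(1/614177) = -226939474826/465493*1/614177 = -226939474826/285895094261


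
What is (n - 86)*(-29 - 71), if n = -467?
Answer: 55300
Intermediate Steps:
(n - 86)*(-29 - 71) = (-467 - 86)*(-29 - 71) = -553*(-100) = 55300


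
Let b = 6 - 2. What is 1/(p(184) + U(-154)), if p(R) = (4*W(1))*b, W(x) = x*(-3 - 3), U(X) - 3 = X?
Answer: -1/247 ≈ -0.0040486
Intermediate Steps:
U(X) = 3 + X
W(x) = -6*x (W(x) = x*(-6) = -6*x)
b = 4
p(R) = -96 (p(R) = (4*(-6*1))*4 = (4*(-6))*4 = -24*4 = -96)
1/(p(184) + U(-154)) = 1/(-96 + (3 - 154)) = 1/(-96 - 151) = 1/(-247) = -1/247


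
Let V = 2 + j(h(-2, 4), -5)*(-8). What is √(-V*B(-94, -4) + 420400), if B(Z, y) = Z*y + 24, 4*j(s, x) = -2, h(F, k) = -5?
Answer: 20*√1045 ≈ 646.53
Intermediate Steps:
j(s, x) = -½ (j(s, x) = (¼)*(-2) = -½)
B(Z, y) = 24 + Z*y
V = 6 (V = 2 - ½*(-8) = 2 + 4 = 6)
√(-V*B(-94, -4) + 420400) = √(-6*(24 - 94*(-4)) + 420400) = √(-6*(24 + 376) + 420400) = √(-6*400 + 420400) = √(-1*2400 + 420400) = √(-2400 + 420400) = √418000 = 20*√1045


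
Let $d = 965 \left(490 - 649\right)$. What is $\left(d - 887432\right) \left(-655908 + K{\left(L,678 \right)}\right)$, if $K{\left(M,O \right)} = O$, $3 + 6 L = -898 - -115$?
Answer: $682007284410$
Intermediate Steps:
$L = -131$ ($L = - \frac{1}{2} + \frac{-898 - -115}{6} = - \frac{1}{2} + \frac{-898 + 115}{6} = - \frac{1}{2} + \frac{1}{6} \left(-783\right) = - \frac{1}{2} - \frac{261}{2} = -131$)
$d = -153435$ ($d = 965 \left(-159\right) = -153435$)
$\left(d - 887432\right) \left(-655908 + K{\left(L,678 \right)}\right) = \left(-153435 - 887432\right) \left(-655908 + 678\right) = \left(-1040867\right) \left(-655230\right) = 682007284410$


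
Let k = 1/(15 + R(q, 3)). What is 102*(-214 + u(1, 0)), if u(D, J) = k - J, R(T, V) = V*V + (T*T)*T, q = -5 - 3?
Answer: -5326083/244 ≈ -21828.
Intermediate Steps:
q = -8
R(T, V) = T**3 + V**2 (R(T, V) = V**2 + T**2*T = V**2 + T**3 = T**3 + V**2)
k = -1/488 (k = 1/(15 + ((-8)**3 + 3**2)) = 1/(15 + (-512 + 9)) = 1/(15 - 503) = 1/(-488) = -1/488 ≈ -0.0020492)
u(D, J) = -1/488 - J
102*(-214 + u(1, 0)) = 102*(-214 + (-1/488 - 1*0)) = 102*(-214 + (-1/488 + 0)) = 102*(-214 - 1/488) = 102*(-104433/488) = -5326083/244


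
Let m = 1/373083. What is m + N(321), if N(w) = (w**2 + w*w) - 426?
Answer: 76726757449/373083 ≈ 2.0566e+5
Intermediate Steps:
N(w) = -426 + 2*w**2 (N(w) = (w**2 + w**2) - 426 = 2*w**2 - 426 = -426 + 2*w**2)
m = 1/373083 ≈ 2.6804e-6
m + N(321) = 1/373083 + (-426 + 2*321**2) = 1/373083 + (-426 + 2*103041) = 1/373083 + (-426 + 206082) = 1/373083 + 205656 = 76726757449/373083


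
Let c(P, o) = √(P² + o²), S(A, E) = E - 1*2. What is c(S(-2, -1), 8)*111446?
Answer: 111446*√73 ≈ 9.5220e+5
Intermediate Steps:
S(A, E) = -2 + E (S(A, E) = E - 2 = -2 + E)
c(S(-2, -1), 8)*111446 = √((-2 - 1)² + 8²)*111446 = √((-3)² + 64)*111446 = √(9 + 64)*111446 = √73*111446 = 111446*√73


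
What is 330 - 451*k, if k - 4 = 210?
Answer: -96184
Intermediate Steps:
k = 214 (k = 4 + 210 = 214)
330 - 451*k = 330 - 451*214 = 330 - 96514 = -96184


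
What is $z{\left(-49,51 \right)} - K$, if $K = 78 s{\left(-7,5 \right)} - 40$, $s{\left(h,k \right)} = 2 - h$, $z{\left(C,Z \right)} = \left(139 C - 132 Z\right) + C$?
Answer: $-14254$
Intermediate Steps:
$z{\left(C,Z \right)} = - 132 Z + 140 C$ ($z{\left(C,Z \right)} = \left(- 132 Z + 139 C\right) + C = - 132 Z + 140 C$)
$K = 662$ ($K = 78 \left(2 - -7\right) - 40 = 78 \left(2 + 7\right) - 40 = 78 \cdot 9 - 40 = 702 - 40 = 662$)
$z{\left(-49,51 \right)} - K = \left(\left(-132\right) 51 + 140 \left(-49\right)\right) - 662 = \left(-6732 - 6860\right) - 662 = -13592 - 662 = -14254$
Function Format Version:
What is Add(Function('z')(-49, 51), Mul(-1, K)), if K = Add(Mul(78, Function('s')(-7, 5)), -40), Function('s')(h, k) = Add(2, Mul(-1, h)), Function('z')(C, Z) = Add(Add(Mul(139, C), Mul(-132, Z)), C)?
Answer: -14254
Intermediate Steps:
Function('z')(C, Z) = Add(Mul(-132, Z), Mul(140, C)) (Function('z')(C, Z) = Add(Add(Mul(-132, Z), Mul(139, C)), C) = Add(Mul(-132, Z), Mul(140, C)))
K = 662 (K = Add(Mul(78, Add(2, Mul(-1, -7))), -40) = Add(Mul(78, Add(2, 7)), -40) = Add(Mul(78, 9), -40) = Add(702, -40) = 662)
Add(Function('z')(-49, 51), Mul(-1, K)) = Add(Add(Mul(-132, 51), Mul(140, -49)), Mul(-1, 662)) = Add(Add(-6732, -6860), -662) = Add(-13592, -662) = -14254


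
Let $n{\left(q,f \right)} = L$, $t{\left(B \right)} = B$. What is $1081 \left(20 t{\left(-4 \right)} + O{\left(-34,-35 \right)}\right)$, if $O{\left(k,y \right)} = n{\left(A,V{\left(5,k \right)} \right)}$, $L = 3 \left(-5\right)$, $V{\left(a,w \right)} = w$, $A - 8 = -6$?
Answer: $-102695$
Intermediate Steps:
$A = 2$ ($A = 8 - 6 = 2$)
$L = -15$
$n{\left(q,f \right)} = -15$
$O{\left(k,y \right)} = -15$
$1081 \left(20 t{\left(-4 \right)} + O{\left(-34,-35 \right)}\right) = 1081 \left(20 \left(-4\right) - 15\right) = 1081 \left(-80 - 15\right) = 1081 \left(-95\right) = -102695$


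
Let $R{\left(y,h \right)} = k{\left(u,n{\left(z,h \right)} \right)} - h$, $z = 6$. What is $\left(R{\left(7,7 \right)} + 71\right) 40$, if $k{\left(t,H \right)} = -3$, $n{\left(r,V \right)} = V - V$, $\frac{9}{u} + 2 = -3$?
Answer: $2440$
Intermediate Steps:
$u = - \frac{9}{5}$ ($u = \frac{9}{-2 - 3} = \frac{9}{-5} = 9 \left(- \frac{1}{5}\right) = - \frac{9}{5} \approx -1.8$)
$n{\left(r,V \right)} = 0$
$R{\left(y,h \right)} = -3 - h$
$\left(R{\left(7,7 \right)} + 71\right) 40 = \left(\left(-3 - 7\right) + 71\right) 40 = \left(-10 + 71\right) 40 = 61 \cdot 40 = 2440$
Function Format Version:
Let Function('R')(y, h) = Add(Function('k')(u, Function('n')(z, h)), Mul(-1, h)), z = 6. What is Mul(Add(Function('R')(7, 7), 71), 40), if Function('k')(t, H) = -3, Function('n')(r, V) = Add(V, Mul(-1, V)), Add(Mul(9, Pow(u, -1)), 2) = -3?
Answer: 2440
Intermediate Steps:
u = Rational(-9, 5) (u = Mul(9, Pow(Add(-2, -3), -1)) = Mul(9, Pow(-5, -1)) = Mul(9, Rational(-1, 5)) = Rational(-9, 5) ≈ -1.8000)
Function('n')(r, V) = 0
Function('R')(y, h) = Add(-3, Mul(-1, h))
Mul(Add(Function('R')(7, 7), 71), 40) = Mul(Add(Add(-3, Mul(-1, 7)), 71), 40) = Mul(Add(Add(-3, -7), 71), 40) = Mul(Add(-10, 71), 40) = Mul(61, 40) = 2440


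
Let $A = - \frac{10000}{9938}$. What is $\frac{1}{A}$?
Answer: $- \frac{4969}{5000} \approx -0.9938$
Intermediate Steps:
$A = - \frac{5000}{4969}$ ($A = - \frac{10000}{9938} = \left(-1\right) \frac{5000}{4969} = - \frac{5000}{4969} \approx -1.0062$)
$\frac{1}{A} = \frac{1}{- \frac{5000}{4969}} = - \frac{4969}{5000}$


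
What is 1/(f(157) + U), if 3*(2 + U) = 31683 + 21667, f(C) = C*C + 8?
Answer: 3/127315 ≈ 2.3564e-5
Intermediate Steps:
f(C) = 8 + C² (f(C) = C² + 8 = 8 + C²)
U = 53344/3 (U = -2 + (31683 + 21667)/3 = -2 + (⅓)*53350 = -2 + 53350/3 = 53344/3 ≈ 17781.)
1/(f(157) + U) = 1/((8 + 157²) + 53344/3) = 1/((8 + 24649) + 53344/3) = 1/(24657 + 53344/3) = 1/(127315/3) = 3/127315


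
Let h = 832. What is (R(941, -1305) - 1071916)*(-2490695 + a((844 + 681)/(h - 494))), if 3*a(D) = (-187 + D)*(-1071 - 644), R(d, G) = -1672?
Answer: 1298924359601110/507 ≈ 2.5620e+12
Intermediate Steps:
a(D) = 320705/3 - 1715*D/3 (a(D) = ((-187 + D)*(-1071 - 644))/3 = ((-187 + D)*(-1715))/3 = (320705 - 1715*D)/3 = 320705/3 - 1715*D/3)
(R(941, -1305) - 1071916)*(-2490695 + a((844 + 681)/(h - 494))) = (-1672 - 1071916)*(-2490695 + (320705/3 - 1715*(844 + 681)/(3*(832 - 494)))) = -1073588*(-2490695 + (320705/3 - 2615375/(3*338))) = -1073588*(-2490695 + (320705/3 - 1715/3*1525/338)) = -1073588*(-2490695 + (320705/3 - 2615375/1014)) = -1073588*(-2490695 + 105782915/1014) = -1073588*(-2419781815/1014) = 1298924359601110/507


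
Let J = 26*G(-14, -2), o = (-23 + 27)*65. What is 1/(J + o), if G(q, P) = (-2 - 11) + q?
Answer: -1/442 ≈ -0.0022624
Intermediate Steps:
G(q, P) = -13 + q
o = 260 (o = 4*65 = 260)
J = -702 (J = 26*(-13 - 14) = 26*(-27) = -702)
1/(J + o) = 1/(-702 + 260) = 1/(-442) = -1/442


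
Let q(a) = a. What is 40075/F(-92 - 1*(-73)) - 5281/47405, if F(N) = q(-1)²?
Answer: 1899750094/47405 ≈ 40075.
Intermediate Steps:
F(N) = 1 (F(N) = (-1)² = 1)
40075/F(-92 - 1*(-73)) - 5281/47405 = 40075/1 - 5281/47405 = 40075*1 - 5281*1/47405 = 40075 - 5281/47405 = 1899750094/47405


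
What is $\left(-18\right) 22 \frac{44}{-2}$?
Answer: $8712$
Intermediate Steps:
$\left(-18\right) 22 \frac{44}{-2} = - 396 \cdot 44 \left(- \frac{1}{2}\right) = \left(-396\right) \left(-22\right) = 8712$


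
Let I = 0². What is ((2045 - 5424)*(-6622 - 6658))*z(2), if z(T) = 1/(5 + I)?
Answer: 8974624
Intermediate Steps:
I = 0
z(T) = ⅕ (z(T) = 1/(5 + 0) = 1/5 = ⅕)
((2045 - 5424)*(-6622 - 6658))*z(2) = ((2045 - 5424)*(-6622 - 6658))*(⅕) = -3379*(-13280)*(⅕) = 44873120*(⅕) = 8974624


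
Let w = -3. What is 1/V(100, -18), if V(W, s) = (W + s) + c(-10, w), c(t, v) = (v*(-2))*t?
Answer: 1/22 ≈ 0.045455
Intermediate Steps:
c(t, v) = -2*t*v (c(t, v) = (-2*v)*t = -2*t*v)
V(W, s) = -60 + W + s (V(W, s) = (W + s) - 2*(-10)*(-3) = (W + s) - 60 = -60 + W + s)
1/V(100, -18) = 1/(-60 + 100 - 18) = 1/22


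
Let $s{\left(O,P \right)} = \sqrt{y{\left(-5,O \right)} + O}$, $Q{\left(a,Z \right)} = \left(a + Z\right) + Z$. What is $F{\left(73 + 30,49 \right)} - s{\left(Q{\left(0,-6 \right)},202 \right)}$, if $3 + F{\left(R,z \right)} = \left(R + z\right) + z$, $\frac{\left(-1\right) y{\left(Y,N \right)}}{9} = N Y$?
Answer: $198 - 2 i \sqrt{138} \approx 198.0 - 23.495 i$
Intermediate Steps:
$y{\left(Y,N \right)} = - 9 N Y$
$F{\left(R,z \right)} = -3 + R + 2 z$ ($F{\left(R,z \right)} = -3 + \left(\left(R + z\right) + z\right) = -3 + \left(R + 2 z\right) = -3 + R + 2 z$)
$Q{\left(a,Z \right)} = a + 2 Z$ ($Q{\left(a,Z \right)} = \left(Z + a\right) + Z = a + 2 Z$)
$s{\left(O,P \right)} = \sqrt{46} \sqrt{O}$ ($s{\left(O,P \right)} = \sqrt{\left(-9\right) O \left(-5\right) + O} = \sqrt{45 O + O} = \sqrt{46 O} = \sqrt{46} \sqrt{O}$)
$F{\left(73 + 30,49 \right)} - s{\left(Q{\left(0,-6 \right)},202 \right)} = \left(-3 + \left(73 + 30\right) + 2 \cdot 49\right) - \sqrt{46} \sqrt{0 + 2 \left(-6\right)} = \left(-3 + 103 + 98\right) - \sqrt{46} \sqrt{0 - 12} = 198 - \sqrt{46} \sqrt{-12} = 198 - \sqrt{46} \cdot 2 i \sqrt{3} = 198 - 2 i \sqrt{138}$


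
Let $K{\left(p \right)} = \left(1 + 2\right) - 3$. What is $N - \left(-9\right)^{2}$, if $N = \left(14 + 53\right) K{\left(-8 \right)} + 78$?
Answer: $-3$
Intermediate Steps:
$K{\left(p \right)} = 0$ ($K{\left(p \right)} = 3 - 3 = 0$)
$N = 78$ ($N = \left(14 + 53\right) 0 + 78 = 67 \cdot 0 + 78 = 0 + 78 = 78$)
$N - \left(-9\right)^{2} = 78 - \left(-9\right)^{2} = 78 - 81 = -3$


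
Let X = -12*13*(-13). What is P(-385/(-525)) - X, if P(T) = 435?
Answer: -1593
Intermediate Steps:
X = 2028 (X = -156*(-13) = 2028)
P(-385/(-525)) - X = 435 - 1*2028 = 435 - 2028 = -1593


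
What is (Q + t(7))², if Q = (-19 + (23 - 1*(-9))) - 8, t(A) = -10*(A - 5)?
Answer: 225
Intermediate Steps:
t(A) = 50 - 10*A (t(A) = -10*(-5 + A) = 50 - 10*A)
Q = 5 (Q = (-19 + (23 + 9)) - 8 = (-19 + 32) - 8 = 13 - 8 = 5)
(Q + t(7))² = (5 + (50 - 10*7))² = (5 + (50 - 70))² = (5 - 20)² = (-15)² = 225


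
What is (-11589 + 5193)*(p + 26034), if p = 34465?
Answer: -386951604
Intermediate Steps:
(-11589 + 5193)*(p + 26034) = (-11589 + 5193)*(34465 + 26034) = -6396*60499 = -386951604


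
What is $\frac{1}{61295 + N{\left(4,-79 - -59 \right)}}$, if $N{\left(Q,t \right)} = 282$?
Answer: $\frac{1}{61577} \approx 1.624 \cdot 10^{-5}$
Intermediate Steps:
$\frac{1}{61295 + N{\left(4,-79 - -59 \right)}} = \frac{1}{61295 + 282} = \frac{1}{61577}$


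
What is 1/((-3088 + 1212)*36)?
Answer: -1/67536 ≈ -1.4807e-5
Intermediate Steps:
1/((-3088 + 1212)*36) = 1/(-1876*36) = 1/(-67536) = -1/67536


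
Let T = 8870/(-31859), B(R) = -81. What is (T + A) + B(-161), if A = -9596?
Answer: -308308413/31859 ≈ -9677.3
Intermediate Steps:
T = -8870/31859 (T = 8870*(-1/31859) = -8870/31859 ≈ -0.27841)
(T + A) + B(-161) = (-8870/31859 - 9596) - 81 = -305727834/31859 - 81 = -308308413/31859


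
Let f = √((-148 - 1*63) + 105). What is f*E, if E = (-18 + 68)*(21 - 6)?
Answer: 750*I*√106 ≈ 7721.7*I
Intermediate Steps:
E = 750 (E = 50*15 = 750)
f = I*√106 (f = √((-148 - 63) + 105) = √(-211 + 105) = √(-106) = I*√106 ≈ 10.296*I)
f*E = (I*√106)*750 = 750*I*√106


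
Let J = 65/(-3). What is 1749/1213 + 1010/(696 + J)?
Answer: 7213617/2453899 ≈ 2.9397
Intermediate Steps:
J = -65/3 (J = -⅓*65 = -65/3 ≈ -21.667)
1749/1213 + 1010/(696 + J) = 1749/1213 + 1010/(696 - 65/3) = 1749*(1/1213) + 1010/(2023/3) = 1749/1213 + 1010*(3/2023) = 1749/1213 + 3030/2023 = 7213617/2453899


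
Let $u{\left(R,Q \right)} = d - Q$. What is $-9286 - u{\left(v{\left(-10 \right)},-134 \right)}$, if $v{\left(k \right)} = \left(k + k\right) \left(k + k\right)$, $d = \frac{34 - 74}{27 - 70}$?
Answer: $- \frac{405100}{43} \approx -9420.9$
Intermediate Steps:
$d = \frac{40}{43}$ ($d = - \frac{40}{-43} = \left(-40\right) \left(- \frac{1}{43}\right) = \frac{40}{43} \approx 0.93023$)
$v{\left(k \right)} = 4 k^{2}$ ($v{\left(k \right)} = 2 k 2 k = 4 k^{2}$)
$u{\left(R,Q \right)} = \frac{40}{43} - Q$
$-9286 - u{\left(v{\left(-10 \right)},-134 \right)} = -9286 - \left(\frac{40}{43} - -134\right) = -9286 - \left(\frac{40}{43} + 134\right) = -9286 - \frac{5802}{43} = - \frac{405100}{43}$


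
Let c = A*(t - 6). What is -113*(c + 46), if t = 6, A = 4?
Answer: -5198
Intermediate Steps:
c = 0 (c = 4*(6 - 6) = 4*0 = 0)
-113*(c + 46) = -113*(0 + 46) = -113*46 = -5198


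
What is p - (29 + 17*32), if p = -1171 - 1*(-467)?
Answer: -1277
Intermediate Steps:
p = -704 (p = -1171 + 467 = -704)
p - (29 + 17*32) = -704 - (29 + 17*32) = -704 - (29 + 544) = -704 - 1*573 = -704 - 573 = -1277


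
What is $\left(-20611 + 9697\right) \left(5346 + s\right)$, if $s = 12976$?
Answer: $-199966308$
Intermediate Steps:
$\left(-20611 + 9697\right) \left(5346 + s\right) = \left(-20611 + 9697\right) \left(5346 + 12976\right) = \left(-10914\right) 18322 = -199966308$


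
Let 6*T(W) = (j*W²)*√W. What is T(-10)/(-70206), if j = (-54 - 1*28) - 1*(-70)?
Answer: 100*I*√10/35103 ≈ 0.0090086*I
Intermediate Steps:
j = -12 (j = (-54 - 28) + 70 = -82 + 70 = -12)
T(W) = -2*W^(5/2) (T(W) = ((-12*W²)*√W)/6 = (-12*W^(5/2))/6 = -2*W^(5/2))
T(-10)/(-70206) = -200*I*√10/(-70206) = -200*I*√10*(-1/70206) = 100*I*√10/35103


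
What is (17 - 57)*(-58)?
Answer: 2320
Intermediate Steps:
(17 - 57)*(-58) = -40*(-58) = 2320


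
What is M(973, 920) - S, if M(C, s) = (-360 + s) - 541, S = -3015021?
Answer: 3015040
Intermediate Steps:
M(C, s) = -901 + s
M(973, 920) - S = (-901 + 920) - 1*(-3015021) = 19 + 3015021 = 3015040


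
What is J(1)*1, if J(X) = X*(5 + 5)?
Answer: 10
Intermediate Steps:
J(X) = 10*X (J(X) = X*10 = 10*X)
J(1)*1 = (10*1)*1 = 10*1 = 10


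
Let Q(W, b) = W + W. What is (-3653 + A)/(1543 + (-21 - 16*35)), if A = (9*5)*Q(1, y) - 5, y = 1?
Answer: -1784/481 ≈ -3.7089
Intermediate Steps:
Q(W, b) = 2*W
A = 85 (A = (9*5)*(2*1) - 5 = 45*2 - 5 = 90 - 5 = 85)
(-3653 + A)/(1543 + (-21 - 16*35)) = (-3653 + 85)/(1543 + (-21 - 16*35)) = -3568/(1543 + (-21 - 560)) = -3568/(1543 - 581) = -3568/962 = -3568*1/962 = -1784/481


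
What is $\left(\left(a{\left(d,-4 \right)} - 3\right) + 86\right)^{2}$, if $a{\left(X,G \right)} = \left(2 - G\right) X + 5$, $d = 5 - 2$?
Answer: $11236$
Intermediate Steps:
$d = 3$ ($d = 5 - 2 = 3$)
$a{\left(X,G \right)} = 5 + X \left(2 - G\right)$ ($a{\left(X,G \right)} = X \left(2 - G\right) + 5 = 5 + X \left(2 - G\right)$)
$\left(\left(a{\left(d,-4 \right)} - 3\right) + 86\right)^{2} = \left(\left(\left(5 + 2 \cdot 3 - \left(-4\right) 3\right) - 3\right) + 86\right)^{2} = \left(\left(\left(5 + 6 + 12\right) - 3\right) + 86\right)^{2} = \left(\left(23 - 3\right) + 86\right)^{2} = \left(20 + 86\right)^{2} = 106^{2} = 11236$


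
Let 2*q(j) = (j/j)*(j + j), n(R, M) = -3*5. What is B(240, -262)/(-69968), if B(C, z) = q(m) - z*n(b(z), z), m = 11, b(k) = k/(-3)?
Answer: 3919/69968 ≈ 0.056011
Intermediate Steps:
b(k) = -k/3 (b(k) = k*(-⅓) = -k/3)
n(R, M) = -15
q(j) = j (q(j) = ((j/j)*(j + j))/2 = (1*(2*j))/2 = (2*j)/2 = j)
B(C, z) = 11 + 15*z (B(C, z) = 11 - z*(-15) = 11 - (-15)*z = 11 + 15*z)
B(240, -262)/(-69968) = (11 + 15*(-262))/(-69968) = (11 - 3930)*(-1/69968) = -3919*(-1/69968) = 3919/69968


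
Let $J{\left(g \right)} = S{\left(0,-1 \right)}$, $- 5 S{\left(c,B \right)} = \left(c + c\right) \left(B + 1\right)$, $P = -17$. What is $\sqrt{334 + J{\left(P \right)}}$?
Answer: $\sqrt{334} \approx 18.276$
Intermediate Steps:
$S{\left(c,B \right)} = - \frac{2 c \left(1 + B\right)}{5}$ ($S{\left(c,B \right)} = - \frac{\left(c + c\right) \left(B + 1\right)}{5} = - \frac{2 c \left(1 + B\right)}{5}$)
$J{\left(g \right)} = 0$ ($J{\left(g \right)} = \left(- \frac{2}{5}\right) 0 \left(1 - 1\right) = \left(- \frac{2}{5}\right) 0 \cdot 0 = 0$)
$\sqrt{334 + J{\left(P \right)}} = \sqrt{334 + 0} = \sqrt{334}$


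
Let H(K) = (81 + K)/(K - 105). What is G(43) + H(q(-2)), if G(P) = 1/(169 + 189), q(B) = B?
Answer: -28175/38306 ≈ -0.73552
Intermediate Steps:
H(K) = (81 + K)/(-105 + K)
G(P) = 1/358
G(43) + H(q(-2)) = 1/358 + (81 - 2)/(-105 - 2) = 1/358 + 79/(-107) = 1/358 - 1/107*79 = 1/358 - 79/107 = -28175/38306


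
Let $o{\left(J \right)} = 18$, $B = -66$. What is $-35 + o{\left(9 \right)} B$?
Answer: $-1223$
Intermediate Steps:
$-35 + o{\left(9 \right)} B = -35 + 18 \left(-66\right) = -35 - 1188 = -1223$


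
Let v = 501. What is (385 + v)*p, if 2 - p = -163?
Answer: 146190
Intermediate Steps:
p = 165 (p = 2 - 1*(-163) = 2 + 163 = 165)
(385 + v)*p = (385 + 501)*165 = 886*165 = 146190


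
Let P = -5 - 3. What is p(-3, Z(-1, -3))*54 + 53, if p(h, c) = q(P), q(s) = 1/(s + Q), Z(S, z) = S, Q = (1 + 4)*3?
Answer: 425/7 ≈ 60.714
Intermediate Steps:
Q = 15 (Q = 5*3 = 15)
P = -8
q(s) = 1/(15 + s) (q(s) = 1/(s + 15) = 1/(15 + s))
p(h, c) = ⅐ (p(h, c) = 1/(15 - 8) = 1/7 = ⅐)
p(-3, Z(-1, -3))*54 + 53 = (⅐)*54 + 53 = 54/7 + 53 = 425/7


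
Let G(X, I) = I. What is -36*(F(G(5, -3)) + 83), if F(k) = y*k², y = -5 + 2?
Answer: -2016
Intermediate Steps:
y = -3
F(k) = -3*k²
-36*(F(G(5, -3)) + 83) = -36*(-3*(-3)² + 83) = -36*(-3*9 + 83) = -36*(-27 + 83) = -36*56 = -2016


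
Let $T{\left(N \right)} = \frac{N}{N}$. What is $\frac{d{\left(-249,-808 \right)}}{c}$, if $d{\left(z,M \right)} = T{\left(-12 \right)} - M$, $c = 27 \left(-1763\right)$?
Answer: $- \frac{809}{47601} \approx -0.016995$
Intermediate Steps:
$T{\left(N \right)} = 1$
$c = -47601$
$d{\left(z,M \right)} = 1 - M$
$\frac{d{\left(-249,-808 \right)}}{c} = \frac{1 - -808}{-47601} = \left(1 + 808\right) \left(- \frac{1}{47601}\right) = 809 \left(- \frac{1}{47601}\right) = - \frac{809}{47601}$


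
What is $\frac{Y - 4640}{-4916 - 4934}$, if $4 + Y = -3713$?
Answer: $\frac{8357}{9850} \approx 0.84843$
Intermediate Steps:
$Y = -3717$ ($Y = -4 - 3713 = -3717$)
$\frac{Y - 4640}{-4916 - 4934} = \frac{-3717 - 4640}{-4916 - 4934} = - \frac{8357}{-9850} = \left(-8357\right) \left(- \frac{1}{9850}\right) = \frac{8357}{9850}$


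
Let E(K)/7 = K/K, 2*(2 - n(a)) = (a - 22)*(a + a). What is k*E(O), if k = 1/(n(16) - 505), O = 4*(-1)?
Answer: -7/407 ≈ -0.017199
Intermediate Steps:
n(a) = 2 - a*(-22 + a) (n(a) = 2 - (a - 22)*(a + a)/2 = 2 - (-22 + a)*2*a/2 = 2 - a*(-22 + a))
O = -4
E(K) = 7 (E(K) = 7*(K/K) = 7*1 = 7)
k = -1/407 (k = 1/((2 - 1*16² + 22*16) - 505) = 1/((2 - 1*256 + 352) - 505) = 1/((2 - 256 + 352) - 505) = 1/(98 - 505) = 1/(-407) = -1/407 ≈ -0.0024570)
k*E(O) = -1/407*7 = -7/407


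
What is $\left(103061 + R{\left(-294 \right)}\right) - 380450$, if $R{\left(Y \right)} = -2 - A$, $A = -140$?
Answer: $-277251$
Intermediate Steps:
$R{\left(Y \right)} = 138$ ($R{\left(Y \right)} = -2 - -140 = -2 + 140 = 138$)
$\left(103061 + R{\left(-294 \right)}\right) - 380450 = \left(103061 + 138\right) - 380450 = 103199 - 380450 = -277251$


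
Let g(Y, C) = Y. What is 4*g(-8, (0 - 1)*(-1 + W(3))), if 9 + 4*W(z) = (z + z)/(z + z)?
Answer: -32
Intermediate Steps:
W(z) = -2 (W(z) = -9/4 + ((z + z)/(z + z))/4 = -9/4 + ((2*z)/((2*z)))/4 = -9/4 + ((2*z)*(1/(2*z)))/4 = -9/4 + (¼)*1 = -9/4 + ¼ = -2)
4*g(-8, (0 - 1)*(-1 + W(3))) = 4*(-8) = -32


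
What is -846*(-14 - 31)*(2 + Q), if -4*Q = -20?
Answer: 266490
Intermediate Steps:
Q = 5 (Q = -1/4*(-20) = 5)
-846*(-14 - 31)*(2 + Q) = -846*(-14 - 31)*(2 + 5) = -(-38070)*7 = -846*(-315) = 266490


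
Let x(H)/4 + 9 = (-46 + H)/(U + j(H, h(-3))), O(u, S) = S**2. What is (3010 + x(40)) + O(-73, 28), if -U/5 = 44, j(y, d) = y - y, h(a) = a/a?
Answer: 206696/55 ≈ 3758.1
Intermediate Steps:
h(a) = 1
j(y, d) = 0
U = -220 (U = -5*44 = -220)
x(H) = -1934/55 - H/55 (x(H) = -36 + 4*((-46 + H)/(-220 + 0)) = -36 + 4*((-46 + H)/(-220)) = -36 + 4*((-46 + H)*(-1/220)) = -36 + 4*(23/110 - H/220) = -36 + (46/55 - H/55) = -1934/55 - H/55)
(3010 + x(40)) + O(-73, 28) = (3010 + (-1934/55 - 1/55*40)) + 28**2 = (3010 + (-1934/55 - 8/11)) + 784 = (3010 - 1974/55) + 784 = 163576/55 + 784 = 206696/55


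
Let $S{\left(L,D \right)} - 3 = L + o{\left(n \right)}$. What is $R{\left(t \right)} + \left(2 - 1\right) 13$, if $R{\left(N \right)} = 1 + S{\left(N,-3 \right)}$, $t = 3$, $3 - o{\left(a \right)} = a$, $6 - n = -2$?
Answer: $15$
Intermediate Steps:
$n = 8$ ($n = 6 - -2 = 6 + 2 = 8$)
$o{\left(a \right)} = 3 - a$
$S{\left(L,D \right)} = -2 + L$ ($S{\left(L,D \right)} = 3 + \left(L + \left(3 - 8\right)\right) = 3 + \left(L - 5\right) = 3 + \left(-5 + L\right) = -2 + L$)
$R{\left(N \right)} = -1 + N$ ($R{\left(N \right)} = 1 + \left(-2 + N\right) = -1 + N$)
$R{\left(t \right)} + \left(2 - 1\right) 13 = \left(-1 + 3\right) + \left(2 - 1\right) 13 = 2 + 1 \cdot 13 = 2 + 13 = 15$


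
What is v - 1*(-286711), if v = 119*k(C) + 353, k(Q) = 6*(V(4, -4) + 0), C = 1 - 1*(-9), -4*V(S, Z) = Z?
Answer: 287778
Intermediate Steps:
V(S, Z) = -Z/4
C = 10 (C = 1 + 9 = 10)
k(Q) = 6 (k(Q) = 6*(-¼*(-4) + 0) = 6*(1 + 0) = 6*1 = 6)
v = 1067 (v = 119*6 + 353 = 714 + 353 = 1067)
v - 1*(-286711) = 1067 - 1*(-286711) = 1067 + 286711 = 287778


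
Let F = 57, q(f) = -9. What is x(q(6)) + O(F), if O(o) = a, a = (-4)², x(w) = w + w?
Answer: -2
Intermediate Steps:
x(w) = 2*w
a = 16
O(o) = 16
x(q(6)) + O(F) = 2*(-9) + 16 = -18 + 16 = -2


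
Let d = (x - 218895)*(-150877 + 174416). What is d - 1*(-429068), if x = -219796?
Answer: -10325918381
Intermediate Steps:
d = -10326347449 (d = (-219796 - 218895)*(-150877 + 174416) = -438691*23539 = -10326347449)
d - 1*(-429068) = -10326347449 - 1*(-429068) = -10326347449 + 429068 = -10325918381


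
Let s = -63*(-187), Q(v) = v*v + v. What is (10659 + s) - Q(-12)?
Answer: 22308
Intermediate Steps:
Q(v) = v + v² (Q(v) = v² + v = v + v²)
s = 11781
(10659 + s) - Q(-12) = (10659 + 11781) - (-12)*(1 - 12) = 22440 - (-12)*(-11) = 22440 - 1*132 = 22440 - 132 = 22308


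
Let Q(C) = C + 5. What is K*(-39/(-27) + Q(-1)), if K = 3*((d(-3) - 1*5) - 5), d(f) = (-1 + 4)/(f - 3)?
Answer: -343/2 ≈ -171.50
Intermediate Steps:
d(f) = 3/(-3 + f)
Q(C) = 5 + C
K = -63/2 (K = 3*((3/(-3 - 3) - 1*5) - 5) = 3*((3/(-6) - 5) - 5) = 3*((3*(-1/6) - 5) - 5) = 3*((-1/2 - 5) - 5) = 3*(-11/2 - 5) = 3*(-21/2) = -63/2 ≈ -31.500)
K*(-39/(-27) + Q(-1)) = -63*(-39/(-27) + (5 - 1))/2 = -63*(-39*(-1/27) + 4)/2 = -63*(13/9 + 4)/2 = -63/2*49/9 = -343/2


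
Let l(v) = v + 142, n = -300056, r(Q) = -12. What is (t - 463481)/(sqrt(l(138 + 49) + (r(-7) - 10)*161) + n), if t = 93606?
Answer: 110983213000/90033606349 + 1109625*I*sqrt(357)/90033606349 ≈ 1.2327 + 0.00023287*I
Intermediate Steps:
l(v) = 142 + v
(t - 463481)/(sqrt(l(138 + 49) + (r(-7) - 10)*161) + n) = (93606 - 463481)/(sqrt((142 + (138 + 49)) + (-12 - 10)*161) - 300056) = -369875/(sqrt((142 + 187) - 22*161) - 300056) = -369875/(sqrt(329 - 3542) - 300056) = -369875/(sqrt(-3213) - 300056) = -369875/(3*I*sqrt(357) - 300056) = -369875/(-300056 + 3*I*sqrt(357))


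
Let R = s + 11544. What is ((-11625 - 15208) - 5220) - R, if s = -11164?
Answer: -32433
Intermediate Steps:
R = 380 (R = -11164 + 11544 = 380)
((-11625 - 15208) - 5220) - R = ((-11625 - 15208) - 5220) - 1*380 = (-26833 - 5220) - 380 = -32053 - 380 = -32433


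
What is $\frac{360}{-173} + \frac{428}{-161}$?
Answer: $- \frac{132004}{27853} \approx -4.7393$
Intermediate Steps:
$\frac{360}{-173} + \frac{428}{-161} = 360 \left(- \frac{1}{173}\right) + 428 \left(- \frac{1}{161}\right) = - \frac{360}{173} - \frac{428}{161} = - \frac{132004}{27853}$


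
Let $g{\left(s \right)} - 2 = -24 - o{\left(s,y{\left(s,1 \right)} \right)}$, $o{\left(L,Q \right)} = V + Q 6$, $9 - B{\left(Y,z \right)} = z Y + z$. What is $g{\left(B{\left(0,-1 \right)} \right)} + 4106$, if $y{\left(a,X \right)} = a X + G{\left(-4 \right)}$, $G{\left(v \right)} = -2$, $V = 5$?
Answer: $4031$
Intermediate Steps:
$y{\left(a,X \right)} = -2 + X a$ ($y{\left(a,X \right)} = a X - 2 = X a - 2 = -2 + X a$)
$B{\left(Y,z \right)} = 9 - z - Y z$ ($B{\left(Y,z \right)} = 9 - \left(z Y + z\right) = 9 - \left(Y z + z\right) = 9 - \left(z + Y z\right) = 9 - z - Y z$)
$o{\left(L,Q \right)} = 5 + 6 Q$ ($o{\left(L,Q \right)} = 5 + Q 6 = 5 + 6 Q$)
$g{\left(s \right)} = -15 - 6 s$ ($g{\left(s \right)} = 2 - \left(29 + 6 \left(-2 + 1 s\right)\right) = 2 - \left(29 + 6 \left(-2 + s\right)\right) = 2 - \left(17 + 6 s\right) = -15 - 6 s$)
$g{\left(B{\left(0,-1 \right)} \right)} + 4106 = \left(-15 - 6 \left(9 - -1 - 0 \left(-1\right)\right)\right) + 4106 = \left(-15 - 6 \left(9 + 1 + 0\right)\right) + 4106 = \left(-15 - 60\right) + 4106 = -75 + 4106 = 4031$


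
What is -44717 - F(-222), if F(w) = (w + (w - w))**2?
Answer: -94001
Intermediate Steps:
F(w) = w**2 (F(w) = (w + 0)**2 = w**2)
-44717 - F(-222) = -44717 - 1*(-222)**2 = -44717 - 1*49284 = -44717 - 49284 = -94001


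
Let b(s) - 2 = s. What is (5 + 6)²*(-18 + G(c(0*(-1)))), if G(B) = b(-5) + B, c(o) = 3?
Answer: -2178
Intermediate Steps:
b(s) = 2 + s
G(B) = -3 + B (G(B) = (2 - 5) + B = -3 + B)
(5 + 6)²*(-18 + G(c(0*(-1)))) = (5 + 6)²*(-18 + (-3 + 3)) = 11²*(-18 + 0) = 121*(-18) = -2178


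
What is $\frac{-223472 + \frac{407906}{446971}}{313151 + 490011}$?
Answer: $- \frac{49942547703}{179495061151} \approx -0.27824$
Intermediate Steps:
$\frac{-223472 + \frac{407906}{446971}}{313151 + 490011} = \frac{-223472 + 407906 \cdot \frac{1}{446971}}{803162} = \left(-223472 + \frac{407906}{446971}\right) \frac{1}{803162} = \left(- \frac{99885095406}{446971}\right) \frac{1}{803162} = - \frac{49942547703}{179495061151}$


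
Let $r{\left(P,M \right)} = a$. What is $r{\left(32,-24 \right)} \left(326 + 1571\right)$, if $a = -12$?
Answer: $-22764$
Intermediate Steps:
$r{\left(P,M \right)} = -12$
$r{\left(32,-24 \right)} \left(326 + 1571\right) = - 12 \left(326 + 1571\right) = \left(-12\right) 1897 = -22764$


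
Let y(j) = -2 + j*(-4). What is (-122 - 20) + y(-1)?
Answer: -140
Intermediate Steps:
y(j) = -2 - 4*j
(-122 - 20) + y(-1) = (-122 - 20) + (-2 - 4*(-1)) = -142 + (-2 + 4) = -142 + 2 = -140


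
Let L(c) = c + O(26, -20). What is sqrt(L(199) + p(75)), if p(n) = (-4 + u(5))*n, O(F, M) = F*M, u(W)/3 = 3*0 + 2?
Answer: 3*I*sqrt(19) ≈ 13.077*I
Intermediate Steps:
u(W) = 6 (u(W) = 3*(3*0 + 2) = 3*(0 + 2) = 3*2 = 6)
p(n) = 2*n (p(n) = (-4 + 6)*n = 2*n)
L(c) = -520 + c (L(c) = c + 26*(-20) = c - 520 = -520 + c)
sqrt(L(199) + p(75)) = sqrt((-520 + 199) + 2*75) = sqrt(-321 + 150) = sqrt(-171) = 3*I*sqrt(19)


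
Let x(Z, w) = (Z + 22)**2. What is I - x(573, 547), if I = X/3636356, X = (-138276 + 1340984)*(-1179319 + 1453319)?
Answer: -239454735225/909089 ≈ -2.6340e+5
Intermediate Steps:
X = 329541992000 (X = 1202708*274000 = 329541992000)
x(Z, w) = (22 + Z)**2
I = 82385498000/909089 (I = 329541992000/3636356 = 329541992000*(1/3636356) = 82385498000/909089 ≈ 90624.)
I - x(573, 547) = 82385498000/909089 - (22 + 573)**2 = 82385498000/909089 - 1*595**2 = 82385498000/909089 - 1*354025 = 82385498000/909089 - 354025 = -239454735225/909089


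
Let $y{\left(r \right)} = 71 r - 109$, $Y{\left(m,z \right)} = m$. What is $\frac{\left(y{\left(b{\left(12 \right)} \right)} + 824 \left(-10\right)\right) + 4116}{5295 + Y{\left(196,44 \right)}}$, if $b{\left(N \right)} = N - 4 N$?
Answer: $- \frac{6789}{5491} \approx -1.2364$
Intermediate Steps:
$b{\left(N \right)} = - 3 N$
$y{\left(r \right)} = -109 + 71 r$
$\frac{\left(y{\left(b{\left(12 \right)} \right)} + 824 \left(-10\right)\right) + 4116}{5295 + Y{\left(196,44 \right)}} = \frac{\left(\left(-109 + 71 \left(\left(-3\right) 12\right)\right) + 824 \left(-10\right)\right) + 4116}{5295 + 196} = \frac{\left(\left(-109 + 71 \left(-36\right)\right) - 8240\right) + 4116}{5491} = \left(\left(\left(-109 - 2556\right) - 8240\right) + 4116\right) \frac{1}{5491} = \left(\left(-2665 - 8240\right) + 4116\right) \frac{1}{5491} = \left(-10905 + 4116\right) \frac{1}{5491} = \left(-6789\right) \frac{1}{5491} = - \frac{6789}{5491}$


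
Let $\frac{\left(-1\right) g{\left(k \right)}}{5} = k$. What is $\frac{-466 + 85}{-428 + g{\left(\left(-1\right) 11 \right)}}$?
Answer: $\frac{381}{373} \approx 1.0214$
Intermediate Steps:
$g{\left(k \right)} = - 5 k$
$\frac{-466 + 85}{-428 + g{\left(\left(-1\right) 11 \right)}} = \frac{-466 + 85}{-428 - 5 \left(\left(-1\right) 11\right)} = - \frac{381}{-428 - -55} = - \frac{381}{-428 + 55} = - \frac{381}{-373} = \left(-381\right) \left(- \frac{1}{373}\right) = \frac{381}{373}$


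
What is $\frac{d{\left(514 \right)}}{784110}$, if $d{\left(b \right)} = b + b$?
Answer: $\frac{514}{392055} \approx 0.001311$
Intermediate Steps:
$d{\left(b \right)} = 2 b$
$\frac{d{\left(514 \right)}}{784110} = \frac{2 \cdot 514}{784110} = 1028 \cdot \frac{1}{784110} = \frac{514}{392055}$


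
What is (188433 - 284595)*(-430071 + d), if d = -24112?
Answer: 43675145646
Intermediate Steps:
(188433 - 284595)*(-430071 + d) = (188433 - 284595)*(-430071 - 24112) = -96162*(-454183) = 43675145646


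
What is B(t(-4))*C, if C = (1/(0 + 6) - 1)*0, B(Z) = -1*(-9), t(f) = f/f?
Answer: 0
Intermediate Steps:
t(f) = 1
B(Z) = 9
C = 0 (C = (1/6 - 1)*0 = (⅙ - 1)*0 = -⅚*0 = 0)
B(t(-4))*C = 9*0 = 0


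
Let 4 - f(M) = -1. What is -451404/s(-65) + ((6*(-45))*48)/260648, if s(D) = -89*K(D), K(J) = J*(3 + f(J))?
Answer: -3695541831/376962170 ≈ -9.8035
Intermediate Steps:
f(M) = 5 (f(M) = 4 - 1*(-1) = 4 + 1 = 5)
K(J) = 8*J (K(J) = J*(3 + 5) = J*8 = 8*J)
s(D) = -712*D
-451404/s(-65) + ((6*(-45))*48)/260648 = -451404/((-712*(-65))) + ((6*(-45))*48)/260648 = -451404/46280 - 270*48*(1/260648) = -451404*1/46280 - 12960*1/260648 = -112851/11570 - 1620/32581 = -3695541831/376962170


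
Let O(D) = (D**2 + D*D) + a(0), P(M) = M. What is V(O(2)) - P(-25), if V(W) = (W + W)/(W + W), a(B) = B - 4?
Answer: 26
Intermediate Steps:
a(B) = -4 + B
O(D) = -4 + 2*D**2 (O(D) = (D**2 + D*D) + (-4 + 0) = (D**2 + D**2) - 4 = 2*D**2 - 4 = -4 + 2*D**2)
V(W) = 1 (V(W) = (2*W)/((2*W)) = (2*W)*(1/(2*W)) = 1)
V(O(2)) - P(-25) = 1 - 1*(-25) = 1 + 25 = 26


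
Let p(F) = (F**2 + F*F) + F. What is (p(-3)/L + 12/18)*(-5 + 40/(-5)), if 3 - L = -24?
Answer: -143/9 ≈ -15.889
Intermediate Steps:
L = 27 (L = 3 - 1*(-24) = 3 + 24 = 27)
p(F) = F + 2*F**2 (p(F) = (F**2 + F**2) + F = 2*F**2 + F = F + 2*F**2)
(p(-3)/L + 12/18)*(-5 + 40/(-5)) = (-3*(1 + 2*(-3))/27 + 12/18)*(-5 + 40/(-5)) = (-3*(1 - 6)*(1/27) + 12*(1/18))*(-5 + 40*(-1/5)) = (-3*(-5)*(1/27) + 2/3)*(-5 - 8) = (15*(1/27) + 2/3)*(-13) = (5/9 + 2/3)*(-13) = (11/9)*(-13) = -143/9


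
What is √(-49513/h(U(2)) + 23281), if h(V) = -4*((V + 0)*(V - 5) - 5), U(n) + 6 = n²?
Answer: √887629/6 ≈ 157.02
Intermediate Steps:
U(n) = -6 + n²
h(V) = 20 - 4*V*(-5 + V) (h(V) = -4*(V*(-5 + V) - 5) = -4*(-5 + V*(-5 + V)) = 20 - 4*V*(-5 + V))
√(-49513/h(U(2)) + 23281) = √(-49513/(20 - 4*(-6 + 2²)² + 20*(-6 + 2²)) + 23281) = √(-49513/(20 - 4*(-6 + 4)² + 20*(-6 + 4)) + 23281) = √(-49513/(20 - 4*(-2)² + 20*(-2)) + 23281) = √(-49513/(20 - 4*4 - 40) + 23281) = √(-49513/(20 - 16 - 40) + 23281) = √(-49513/(-36) + 23281) = √(-49513*(-1/36) + 23281) = √(49513/36 + 23281) = √(887629/36) = √887629/6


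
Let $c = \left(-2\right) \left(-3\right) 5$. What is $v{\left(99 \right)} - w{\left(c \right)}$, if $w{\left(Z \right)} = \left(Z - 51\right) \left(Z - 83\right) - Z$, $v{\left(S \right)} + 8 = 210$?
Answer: $-881$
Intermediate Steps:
$v{\left(S \right)} = 202$ ($v{\left(S \right)} = -8 + 210 = 202$)
$c = 30$ ($c = 6 \cdot 5 = 30$)
$w{\left(Z \right)} = - Z + \left(-83 + Z\right) \left(-51 + Z\right)$ ($w{\left(Z \right)} = \left(-51 + Z\right) \left(-83 + Z\right) - Z = \left(-83 + Z\right) \left(-51 + Z\right) - Z = - Z + \left(-83 + Z\right) \left(-51 + Z\right)$)
$v{\left(99 \right)} - w{\left(c \right)} = 202 - \left(4233 + 30^{2} - 4050\right) = 202 - \left(4233 + 900 - 4050\right) = 202 - 1083 = -881$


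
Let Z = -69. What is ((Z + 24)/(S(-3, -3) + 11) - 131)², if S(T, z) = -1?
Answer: 73441/4 ≈ 18360.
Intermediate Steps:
((Z + 24)/(S(-3, -3) + 11) - 131)² = ((-69 + 24)/(-1 + 11) - 131)² = (-45/10 - 131)² = (-45*⅒ - 131)² = (-9/2 - 131)² = (-271/2)² = 73441/4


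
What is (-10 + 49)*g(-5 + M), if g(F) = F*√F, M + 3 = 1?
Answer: -273*I*√7 ≈ -722.29*I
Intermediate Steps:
M = -2 (M = -3 + 1 = -2)
g(F) = F^(3/2)
(-10 + 49)*g(-5 + M) = (-10 + 49)*(-5 - 2)^(3/2) = 39*(-7)^(3/2) = 39*(-7*I*√7) = -273*I*√7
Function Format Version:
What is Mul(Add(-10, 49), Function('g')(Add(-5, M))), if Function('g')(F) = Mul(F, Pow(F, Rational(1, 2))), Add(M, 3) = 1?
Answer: Mul(-273, I, Pow(7, Rational(1, 2))) ≈ Mul(-722.29, I)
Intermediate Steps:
M = -2 (M = Add(-3, 1) = -2)
Function('g')(F) = Pow(F, Rational(3, 2))
Mul(Add(-10, 49), Function('g')(Add(-5, M))) = Mul(Add(-10, 49), Pow(Add(-5, -2), Rational(3, 2))) = Mul(39, Pow(-7, Rational(3, 2))) = Mul(39, Mul(-7, I, Pow(7, Rational(1, 2)))) = Mul(-273, I, Pow(7, Rational(1, 2)))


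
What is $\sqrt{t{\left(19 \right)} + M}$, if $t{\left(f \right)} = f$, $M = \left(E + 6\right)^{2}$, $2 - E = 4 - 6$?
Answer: $\sqrt{119} \approx 10.909$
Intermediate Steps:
$E = 4$ ($E = 2 - \left(4 - 6\right) = 2 - -2 = 2 + 2 = 4$)
$M = 100$ ($M = \left(4 + 6\right)^{2} = 10^{2} = 100$)
$\sqrt{t{\left(19 \right)} + M} = \sqrt{19 + 100} = \sqrt{119}$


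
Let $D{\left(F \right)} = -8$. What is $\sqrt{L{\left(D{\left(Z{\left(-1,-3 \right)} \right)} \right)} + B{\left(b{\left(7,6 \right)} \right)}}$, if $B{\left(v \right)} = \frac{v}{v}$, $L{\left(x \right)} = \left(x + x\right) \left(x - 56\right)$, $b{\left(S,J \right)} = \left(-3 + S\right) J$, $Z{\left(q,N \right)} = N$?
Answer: $5 \sqrt{41} \approx 32.016$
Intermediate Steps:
$b{\left(S,J \right)} = J \left(-3 + S\right)$
$L{\left(x \right)} = 2 x \left(-56 + x\right)$
$B{\left(v \right)} = 1$
$\sqrt{L{\left(D{\left(Z{\left(-1,-3 \right)} \right)} \right)} + B{\left(b{\left(7,6 \right)} \right)}} = \sqrt{2 \left(-8\right) \left(-56 - 8\right) + 1} = \sqrt{2 \left(-8\right) \left(-64\right) + 1} = \sqrt{1024 + 1} = \sqrt{1025} = 5 \sqrt{41}$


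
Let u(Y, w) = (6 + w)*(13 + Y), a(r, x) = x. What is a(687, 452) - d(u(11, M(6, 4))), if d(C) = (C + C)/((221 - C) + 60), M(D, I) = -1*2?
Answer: 83428/185 ≈ 450.96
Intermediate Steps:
M(D, I) = -2
d(C) = 2*C/(281 - C) (d(C) = (2*C)/(281 - C) = 2*C/(281 - C))
a(687, 452) - d(u(11, M(6, 4))) = 452 - (-2)*(78 + 6*11 + 13*(-2) + 11*(-2))/(-281 + (78 + 6*11 + 13*(-2) + 11*(-2))) = 452 - (-2)*(78 + 66 - 26 - 22)/(-281 + (78 + 66 - 26 - 22)) = 452 - (-2)*96/(-281 + 96) = 452 - (-2)*96/(-185) = 452 - (-2)*96*(-1)/185 = 452 - 1*192/185 = 452 - 192/185 = 83428/185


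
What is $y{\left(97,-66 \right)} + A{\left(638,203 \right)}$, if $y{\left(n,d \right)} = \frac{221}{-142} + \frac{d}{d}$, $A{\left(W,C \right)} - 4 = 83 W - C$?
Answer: $\frac{7491131}{142} \approx 52754.0$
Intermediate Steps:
$A{\left(W,C \right)} = 4 - C + 83 W$ ($A{\left(W,C \right)} = 4 - \left(C - 83 W\right) = 4 - C + 83 W$)
$y{\left(n,d \right)} = - \frac{79}{142}$ ($y{\left(n,d \right)} = 221 \left(- \frac{1}{142}\right) + 1 = - \frac{221}{142} + 1 = - \frac{79}{142}$)
$y{\left(97,-66 \right)} + A{\left(638,203 \right)} = - \frac{79}{142} + \left(4 - 203 + 83 \cdot 638\right) = - \frac{79}{142} + \left(4 - 203 + 52954\right) = - \frac{79}{142} + 52755 = \frac{7491131}{142}$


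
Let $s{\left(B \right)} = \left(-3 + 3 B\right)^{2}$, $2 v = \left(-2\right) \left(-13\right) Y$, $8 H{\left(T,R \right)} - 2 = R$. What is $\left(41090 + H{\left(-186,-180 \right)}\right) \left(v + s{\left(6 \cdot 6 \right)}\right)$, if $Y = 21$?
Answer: $\frac{927966879}{2} \approx 4.6398 \cdot 10^{8}$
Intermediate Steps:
$H{\left(T,R \right)} = \frac{1}{4} + \frac{R}{8}$
$v = 273$ ($v = \frac{\left(-2\right) \left(-13\right) 21}{2} = \frac{26 \cdot 21}{2} = \frac{1}{2} \cdot 546 = 273$)
$\left(41090 + H{\left(-186,-180 \right)}\right) \left(v + s{\left(6 \cdot 6 \right)}\right) = \left(41090 + \left(\frac{1}{4} + \frac{1}{8} \left(-180\right)\right)\right) \left(273 + 9 \left(-1 + 6 \cdot 6\right)^{2}\right) = \left(41090 + \left(\frac{1}{4} - \frac{45}{2}\right)\right) \left(273 + 9 \left(-1 + 36\right)^{2}\right) = \left(41090 - \frac{89}{4}\right) \left(273 + 9 \cdot 35^{2}\right) = \frac{164271 \left(273 + 9 \cdot 1225\right)}{4} = \frac{164271 \left(273 + 11025\right)}{4} = \frac{164271}{4} \cdot 11298 = \frac{927966879}{2}$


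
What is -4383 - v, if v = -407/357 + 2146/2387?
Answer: -533543930/121737 ≈ -4382.8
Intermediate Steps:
v = -29341/121737 (v = -407*1/357 + 2146*(1/2387) = -407/357 + 2146/2387 = -29341/121737 ≈ -0.24102)
-4383 - v = -4383 - 1*(-29341/121737) = -4383 + 29341/121737 = -533543930/121737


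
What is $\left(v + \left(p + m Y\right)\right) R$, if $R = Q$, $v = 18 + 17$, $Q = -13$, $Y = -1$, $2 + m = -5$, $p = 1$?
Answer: $-559$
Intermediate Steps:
$m = -7$ ($m = -2 - 5 = -7$)
$v = 35$
$R = -13$
$\left(v + \left(p + m Y\right)\right) R = \left(35 + \left(1 - -7\right)\right) \left(-13\right) = \left(35 + \left(1 + 7\right)\right) \left(-13\right) = \left(35 + 8\right) \left(-13\right) = 43 \left(-13\right) = -559$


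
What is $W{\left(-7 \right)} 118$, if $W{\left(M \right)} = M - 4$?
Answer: $-1298$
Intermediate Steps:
$W{\left(M \right)} = -4 + M$ ($W{\left(M \right)} = M - 4 = -4 + M$)
$W{\left(-7 \right)} 118 = \left(-4 - 7\right) 118 = \left(-11\right) 118 = -1298$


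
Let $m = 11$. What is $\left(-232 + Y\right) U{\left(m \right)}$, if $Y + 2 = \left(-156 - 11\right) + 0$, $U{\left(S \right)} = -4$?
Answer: $1604$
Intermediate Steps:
$Y = -169$ ($Y = -2 + \left(\left(-156 - 11\right) + 0\right) = -2 + \left(-167 + 0\right) = -2 - 167 = -169$)
$\left(-232 + Y\right) U{\left(m \right)} = \left(-232 - 169\right) \left(-4\right) = \left(-401\right) \left(-4\right) = 1604$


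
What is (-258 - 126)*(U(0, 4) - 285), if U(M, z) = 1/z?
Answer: 109344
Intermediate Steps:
(-258 - 126)*(U(0, 4) - 285) = (-258 - 126)*(1/4 - 285) = -384*(¼ - 285) = -384*(-1139/4) = 109344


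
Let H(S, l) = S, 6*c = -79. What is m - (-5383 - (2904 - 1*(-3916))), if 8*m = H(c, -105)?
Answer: 585665/48 ≈ 12201.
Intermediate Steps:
c = -79/6 (c = (⅙)*(-79) = -79/6 ≈ -13.167)
m = -79/48 (m = (⅛)*(-79/6) = -79/48 ≈ -1.6458)
m - (-5383 - (2904 - 1*(-3916))) = -79/48 - (-5383 - (2904 - 1*(-3916))) = -79/48 - (-5383 - (2904 + 3916)) = -79/48 - (-5383 - 1*6820) = -79/48 - (-5383 - 6820) = -79/48 - 1*(-12203) = -79/48 + 12203 = 585665/48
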